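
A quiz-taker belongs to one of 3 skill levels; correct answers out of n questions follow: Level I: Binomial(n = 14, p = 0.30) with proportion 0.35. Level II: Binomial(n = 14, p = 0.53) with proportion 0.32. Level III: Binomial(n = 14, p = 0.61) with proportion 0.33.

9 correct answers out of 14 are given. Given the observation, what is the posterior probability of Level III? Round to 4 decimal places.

By Bayes' theorem, P(k | x) = π_k f_k(x) / Σ_j π_j f_j(x).
Binomial probabilities:
  p_I = 0.00662286
  p_II = 0.151508
  p_III = 0.21123
Unnormalised posteriors:
  π_I·p_I = 0.35 × 0.00662286 = 0.002318
  π_II·p_II = 0.32 × 0.151508 = 0.0484826
  π_III·p_III = 0.33 × 0.21123 = 0.0697059
Denominator: 0.002318 + 0.0484826 + 0.0697059 = 0.120507
So the posterior for Level III is 0.0697059 / 0.120507 ≈ 0.5784.

0.5784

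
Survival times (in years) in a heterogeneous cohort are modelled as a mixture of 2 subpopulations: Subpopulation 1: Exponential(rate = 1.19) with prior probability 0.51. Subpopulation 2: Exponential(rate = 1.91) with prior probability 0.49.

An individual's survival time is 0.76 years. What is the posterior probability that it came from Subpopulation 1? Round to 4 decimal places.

Apply Bayes' rule: the posterior for each component is proportional to its prior times its likelihood at x.
Exponential densities:
  p_1 = 1.19·e^(−1.19·0.76) = 1.19·e^(−0.9044) = 0.481694
  p_2 = 1.91·e^(−1.91·0.76) = 1.91·e^(−1.4516) = 0.447313
Weight by the priors:
  P(Z=1)·p_1 = 0.51 × 0.481694 = 0.245664
  P(Z=2)·p_2 = 0.49 × 0.447313 = 0.219183
Marginal: 0.245664 + 0.219183 = 0.464847
P(Subpopulation 1 | the observation) ≈ 0.5285

0.5285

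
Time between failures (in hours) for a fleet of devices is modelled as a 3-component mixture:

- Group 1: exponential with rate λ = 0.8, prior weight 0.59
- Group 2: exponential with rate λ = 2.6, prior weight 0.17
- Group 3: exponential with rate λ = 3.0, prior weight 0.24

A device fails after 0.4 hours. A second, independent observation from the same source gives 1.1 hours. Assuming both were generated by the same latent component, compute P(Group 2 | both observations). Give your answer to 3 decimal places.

0.144

By Bayes' theorem, P(k | x) = P(Z=k) f_k(x) / Σ_j P(Z=j) f_j(x).
Since both observations come from the same component, the likelihood for component k is f_k(x₁)·f_k(x₂).
  f_1 = [0.580919] × [0.331826] = 0.192764
  f_2 = [0.918982] × [0.148899] = 0.136835
  f_3 = [0.903583] × [0.11065] = 0.099981
Multiply by the mixture weights:
  P(Z=1)·f_1 = 0.59 × 0.192764 = 0.113731
  P(Z=2)·f_2 = 0.17 × 0.136835 = 0.023262
  P(Z=3)·f_3 = 0.24 × 0.099981 = 0.0239954
Denominator: 0.113731 + 0.023262 + 0.0239954 = 0.160988
P(Group 2 | data) = 0.023262 / 0.160988 ≈ 0.144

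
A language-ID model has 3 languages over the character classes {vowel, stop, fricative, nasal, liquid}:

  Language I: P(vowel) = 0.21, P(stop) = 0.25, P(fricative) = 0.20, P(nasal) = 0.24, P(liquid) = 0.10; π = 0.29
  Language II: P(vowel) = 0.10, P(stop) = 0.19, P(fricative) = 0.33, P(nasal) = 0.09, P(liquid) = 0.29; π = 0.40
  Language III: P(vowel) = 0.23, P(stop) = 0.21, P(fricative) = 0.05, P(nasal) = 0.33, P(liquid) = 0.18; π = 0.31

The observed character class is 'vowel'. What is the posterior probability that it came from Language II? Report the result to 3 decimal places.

Posterior ∝ prior × likelihood, so P(k | x) ∝ π_k f_k(x); normalise over all components.
Component likelihoods at x = 'vowel':
  p_I = 0.21
  p_II = 0.1
  p_III = 0.23
Prior × likelihood for each component:
  π_I·p_I = 0.29 × 0.21 = 0.0609
  π_II·p_II = 0.40 × 0.1 = 0.04
  π_III·p_III = 0.31 × 0.23 = 0.0713
Evidence: 0.0609 + 0.04 + 0.0713 = 0.1722
Responsibility of Language II: 0.04 / 0.1722 ≈ 0.232

0.232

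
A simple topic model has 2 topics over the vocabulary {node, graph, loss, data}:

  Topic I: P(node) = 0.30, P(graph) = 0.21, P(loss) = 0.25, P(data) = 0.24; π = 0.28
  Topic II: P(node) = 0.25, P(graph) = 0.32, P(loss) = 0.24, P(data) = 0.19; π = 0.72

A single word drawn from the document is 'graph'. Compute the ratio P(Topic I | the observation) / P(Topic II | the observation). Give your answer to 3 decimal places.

Since P(k|x) ∝ π_k f_k(x), the posterior odds are π_i f_i(x) / (π_j f_j(x)).
Evaluate each component's likelihood at the observed value:
  f_I = P(graph | comp) = 0.21
  f_II = P(graph | comp) = 0.32
Odds = (0.28/0.72) × (0.21/0.32) = 0.388889 × 0.65625 ≈ 0.255

0.255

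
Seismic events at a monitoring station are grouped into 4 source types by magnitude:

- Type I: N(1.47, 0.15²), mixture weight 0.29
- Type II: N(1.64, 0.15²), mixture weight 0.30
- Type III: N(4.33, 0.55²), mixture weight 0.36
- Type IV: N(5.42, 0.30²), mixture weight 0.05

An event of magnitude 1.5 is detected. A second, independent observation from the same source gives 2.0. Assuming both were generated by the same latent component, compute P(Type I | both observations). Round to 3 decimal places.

0.048

Apply Bayes' rule: the posterior for each component is proportional to its prior times its likelihood at x.
Since both observations come from the same component, the likelihood for component k is f_k(x₁)·f_k(x₂).
  L_I = [2.60695] × [0.00517435] = 0.0134893
  L_II = [1.72052] × [0.149297] = 0.256868
  L_III = [1.29247e-06] × [9.19294e-05] = 1.18816e-10
  L_IV = [1.11828e-37] × [8.00448e-29] = 8.95127e-66
Unnormalised posteriors:
  w_I·L_I = 0.29 × 0.0134893 = 0.00391189
  w_II·L_II = 0.30 × 0.256868 = 0.0770604
  w_III·L_III = 0.36 × 1.18816e-10 = 4.27739e-11
  w_IV·L_IV = 0.05 × 8.95127e-66 = 4.47564e-67
Evidence: 0.00391189 + 0.0770604 + 4.27739e-11 + 4.47564e-67 = 0.0809723
P(Type I | x₁, x₂) ≈ 0.048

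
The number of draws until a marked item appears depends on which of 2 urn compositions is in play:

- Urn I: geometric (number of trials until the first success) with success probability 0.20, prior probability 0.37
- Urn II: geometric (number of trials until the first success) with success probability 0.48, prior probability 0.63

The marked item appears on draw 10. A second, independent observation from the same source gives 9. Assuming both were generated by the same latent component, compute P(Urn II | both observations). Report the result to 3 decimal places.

Posterior ∝ prior × likelihood, so P(k | x) ∝ w_k f_k(x); normalise over all components.
Since both observations come from the same component, the likelihood for component k is f_k(x₁)·f_k(x₂).
  L_I = [0.20·(1−0.20)^9 = 0.20·0.134218 = 0.0268435] × [0.0335544] = 0.00090072
  L_II = [0.48·(1−0.48)^9 = 0.48·0.00277991 = 0.00133435] × [0.00256607] = 3.42404e-06
Weight by the priors:
  w_I·L_I = 0.37 × 0.00090072 = 0.000333266
  w_II·L_II = 0.63 × 3.42404e-06 = 2.15715e-06
Marginal: 0.000333266 + 2.15715e-06 = 0.000335424
P(Urn II | x₁, x₂) = 2.15715e-06 / 0.000335424 ≈ 0.006

0.006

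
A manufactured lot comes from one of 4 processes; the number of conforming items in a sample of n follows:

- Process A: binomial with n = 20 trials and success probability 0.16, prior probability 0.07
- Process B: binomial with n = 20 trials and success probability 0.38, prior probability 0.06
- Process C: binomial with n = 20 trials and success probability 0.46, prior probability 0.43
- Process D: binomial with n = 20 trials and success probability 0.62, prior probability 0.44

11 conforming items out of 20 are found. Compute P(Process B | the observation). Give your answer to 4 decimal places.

By Bayes' theorem, P(k | x) = π_k f_k(x) / Σ_j π_j f_j(x).
Component likelihoods at x = 11 conforming items out of 20:
  p_A = 6.15232e-05
  p_B = 0.0542439
  p_C = 0.127963
  p_D = 0.1444
Unnormalised posteriors:
  π_A·p_A = 0.07 × 6.15232e-05 = 4.30663e-06
  π_B·p_B = 0.06 × 0.0542439 = 0.00325463
  π_C·p_C = 0.43 × 0.127963 = 0.0550243
  π_D·p_D = 0.44 × 0.1444 = 0.0635359
Normaliser: 4.30663e-06 + 0.00325463 + 0.0550243 + 0.0635359 = 0.121819
P(Process B | the observation) ≈ 0.0267

0.0267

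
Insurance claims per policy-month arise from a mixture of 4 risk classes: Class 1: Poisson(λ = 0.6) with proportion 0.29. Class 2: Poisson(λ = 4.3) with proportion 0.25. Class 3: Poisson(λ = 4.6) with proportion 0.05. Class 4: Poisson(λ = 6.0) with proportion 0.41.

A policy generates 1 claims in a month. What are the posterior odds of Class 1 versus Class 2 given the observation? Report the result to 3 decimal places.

The posterior odds equal the prior odds times the likelihood ratio: (w_i/w_j)·(f_i(x)/f_j(x)).
Component likelihoods at x = 1 claims:
  f_1 = 0.329287
  f_2 = 0.0583448
  f_3 = 0.0462384
  f_4 = 0.0148725
Odds = (0.29/0.25) × (0.329287/0.0583448) = 1.16 × 5.64381 ≈ 6.547

6.547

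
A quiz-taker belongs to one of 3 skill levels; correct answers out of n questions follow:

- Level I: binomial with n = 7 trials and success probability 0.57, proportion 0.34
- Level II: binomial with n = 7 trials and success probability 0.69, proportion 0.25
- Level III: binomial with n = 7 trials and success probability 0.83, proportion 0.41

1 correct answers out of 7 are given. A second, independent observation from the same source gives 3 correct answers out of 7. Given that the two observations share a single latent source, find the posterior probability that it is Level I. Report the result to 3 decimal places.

P(component k | x) = π_k·f_k(x) / marginal(x), where marginal(x) = Σ_j π_j·f_j(x).
Since both observations come from the same component, the likelihood for component k is f_k(x₁)·f_k(x₂).
  f_I = [0.0252222] × [0.221598] = 0.00558921
  f_II = [0.00428664] × [0.106185] = 0.000455176
  f_III = [0.000140239] × [0.0167147] = 2.34405e-06
Multiply by the mixture weights:
  π_I·f_I = 0.34 × 0.00558921 = 0.00190033
  π_II·f_II = 0.25 × 0.000455176 = 0.000113794
  π_III·f_III = 0.41 × 2.34405e-06 = 9.61062e-07
Denominator: 0.00190033 + 0.000113794 + 9.61062e-07 = 0.00201508
P(Level I | data) ≈ 0.943

0.943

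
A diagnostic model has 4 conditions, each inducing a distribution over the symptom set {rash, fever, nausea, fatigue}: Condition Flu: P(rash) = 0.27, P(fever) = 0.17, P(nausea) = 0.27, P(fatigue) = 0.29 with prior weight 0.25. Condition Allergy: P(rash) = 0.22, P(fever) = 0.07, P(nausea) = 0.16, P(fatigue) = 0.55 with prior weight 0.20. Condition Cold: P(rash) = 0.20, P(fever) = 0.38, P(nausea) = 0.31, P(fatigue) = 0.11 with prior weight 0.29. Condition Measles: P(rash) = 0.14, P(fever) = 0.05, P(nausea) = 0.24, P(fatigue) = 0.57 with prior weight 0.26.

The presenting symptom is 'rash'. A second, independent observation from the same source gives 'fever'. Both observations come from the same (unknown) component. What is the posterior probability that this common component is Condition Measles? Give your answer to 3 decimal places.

0.047

Posterior ∝ prior × likelihood, so P(k | x) ∝ π_k f_k(x); normalise over all components.
Since both observations come from the same component, the likelihood for component k is f_k(x₁)·f_k(x₂).
  f_Flu = [P(rash | comp) = 0.27] × [0.17] = 0.0459
  f_Allergy = [P(rash | comp) = 0.22] × [0.07] = 0.0154
  f_Cold = [P(rash | comp) = 0.20] × [0.38] = 0.076
  f_Measles = [P(rash | comp) = 0.14] × [0.05] = 0.007
Prior × likelihood for each component:
  π_Flu·f_Flu = 0.25 × 0.0459 = 0.011475
  π_Allergy·f_Allergy = 0.20 × 0.0154 = 0.00308
  π_Cold·f_Cold = 0.29 × 0.076 = 0.02204
  π_Measles·f_Measles = 0.26 × 0.007 = 0.00182
Evidence: 0.011475 + 0.00308 + 0.02204 + 0.00182 = 0.038415
P(Condition Measles | x) = 0.00182 / 0.038415 ≈ 0.047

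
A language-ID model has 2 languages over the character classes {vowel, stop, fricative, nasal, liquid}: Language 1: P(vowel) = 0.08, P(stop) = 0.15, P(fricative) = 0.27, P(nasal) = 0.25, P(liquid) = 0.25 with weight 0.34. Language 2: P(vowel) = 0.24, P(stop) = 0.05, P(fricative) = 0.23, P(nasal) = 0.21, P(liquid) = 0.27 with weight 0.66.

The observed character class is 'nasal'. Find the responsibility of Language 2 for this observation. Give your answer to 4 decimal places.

P(component k | x) = w_k·f_k(x) / marginal(x), where marginal(x) = Σ_j w_j·f_j(x).
Categorical probabilities:
  L_1 = 0.25
  L_2 = 0.21
Weight by the priors:
  w_1·L_1 = 0.34 × 0.25 = 0.085
  w_2·L_2 = 0.66 × 0.21 = 0.1386
Normaliser: 0.085 + 0.1386 = 0.2236
P(Language 2 | 'nasal') = 0.1386 / 0.2236 ≈ 0.6199

0.6199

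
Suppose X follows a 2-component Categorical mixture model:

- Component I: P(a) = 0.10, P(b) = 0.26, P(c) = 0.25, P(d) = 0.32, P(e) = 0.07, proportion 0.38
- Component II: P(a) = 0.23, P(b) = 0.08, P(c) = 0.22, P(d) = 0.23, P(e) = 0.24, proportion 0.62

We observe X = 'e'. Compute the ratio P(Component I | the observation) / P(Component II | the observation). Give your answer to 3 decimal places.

Posterior odds = (π_i f_i(x)) / (π_j f_j(x)); the normalising sum cancels.
Categorical probabilities:
  p_I = P(e | comp) = 0.07
  p_II = P(e | comp) = 0.24
Odds = (0.38/0.62) × (0.07/0.24) = 0.612903 × 0.291667 ≈ 0.179

0.179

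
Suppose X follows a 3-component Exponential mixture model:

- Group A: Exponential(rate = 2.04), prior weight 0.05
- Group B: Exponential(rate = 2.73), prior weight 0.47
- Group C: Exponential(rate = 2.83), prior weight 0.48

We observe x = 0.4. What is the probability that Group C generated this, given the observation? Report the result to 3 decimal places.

0.479

P(component k | x) = w_k·f_k(x) / marginal(x), where marginal(x) = Σ_j w_j·f_j(x).
Evaluate each component's likelihood at the observed value:
  f_A = 0.902082
  f_B = 0.916037
  f_C = 0.912358
Prior × likelihood for each component:
  w_A·f_A = 0.05 × 0.902082 = 0.0451041
  w_B·f_B = 0.47 × 0.916037 = 0.430537
  w_C·f_C = 0.48 × 0.912358 = 0.437932
Normaliser: 0.0451041 + 0.430537 + 0.437932 = 0.913573
So the posterior for Group C is 0.437932 / 0.913573 ≈ 0.479.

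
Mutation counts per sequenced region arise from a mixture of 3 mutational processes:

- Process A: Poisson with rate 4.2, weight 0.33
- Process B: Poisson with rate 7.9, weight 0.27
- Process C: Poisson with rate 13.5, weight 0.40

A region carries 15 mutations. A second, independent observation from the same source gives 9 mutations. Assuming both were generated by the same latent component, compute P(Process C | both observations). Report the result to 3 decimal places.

Posterior ∝ prior × likelihood, so P(k | x) ∝ P(Z=k) f_k(x); normalise over all components.
Since both observations come from the same component, the likelihood for component k is f_k(x₁)·f_k(x₂).
  f_A = [e^(−4.2)·4.2^15/15! = 2.55978e-05] × [0.0168052] = 4.30176e-07
  f_B = [e^(−7.9)·7.9^15/15! = 0.00826001] × [0.122449] = 0.00101143
  f_C = [e^(−13.5)·13.5^15/15! = 0.0945217] × [0.0562685] = 0.00531859
Weight by the priors:
  P(Z=A)·f_A = 0.33 × 4.30176e-07 = 1.41958e-07
  P(Z=B)·f_B = 0.27 × 0.00101143 = 0.000273085
  P(Z=C)·f_C = 0.40 × 0.00531859 = 0.00212744
Denominator: 1.41958e-07 + 0.000273085 + 0.00212744 = 0.00240066
Responsibility of Process C: 0.00212744 / 0.00240066 ≈ 0.886

0.886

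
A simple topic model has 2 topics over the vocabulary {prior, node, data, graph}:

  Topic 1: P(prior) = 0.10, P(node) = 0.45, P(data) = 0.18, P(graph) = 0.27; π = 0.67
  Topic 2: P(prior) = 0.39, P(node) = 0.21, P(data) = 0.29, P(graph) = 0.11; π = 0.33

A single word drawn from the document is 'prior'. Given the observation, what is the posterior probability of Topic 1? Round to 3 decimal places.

By Bayes' theorem, P(k | x) = π_k f_k(x) / Σ_j π_j f_j(x).
Component likelihoods at x = 'prior':
  f_1 = 0.1
  f_2 = 0.39
Weight by the priors:
  π_1·f_1 = 0.67 × 0.1 = 0.067
  π_2·f_2 = 0.33 × 0.39 = 0.1287
Sum: 0.067 + 0.1287 = 0.1957
So the posterior for Topic 1 is 0.067 / 0.1957 ≈ 0.342.

0.342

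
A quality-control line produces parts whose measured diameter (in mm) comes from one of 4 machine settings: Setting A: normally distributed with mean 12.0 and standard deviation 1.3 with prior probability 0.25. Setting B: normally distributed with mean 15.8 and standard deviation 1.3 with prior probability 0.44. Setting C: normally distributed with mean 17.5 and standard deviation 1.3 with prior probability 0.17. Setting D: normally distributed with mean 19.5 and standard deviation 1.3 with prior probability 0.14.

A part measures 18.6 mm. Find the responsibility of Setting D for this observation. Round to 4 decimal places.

By Bayes' theorem, P(k | x) = π_k f_k(x) / Σ_j π_j f_j(x).
Component likelihoods at x = 18.6 mm:
  p_A = (1/(1.3·√(2π)))·exp(−(18.6−12.0)²/(2·1.3²)) = 0.306879·exp(-12.88757) = 7.76184e-07
  p_B = (1/(1.3·√(2π)))·exp(−(18.6−15.8)²/(2·1.3²)) = 0.306879·exp(-2.31953) = 0.0301723
  p_C = (1/(1.3·√(2π)))·exp(−(18.6−17.5)²/(2·1.3²)) = 0.306879·exp(-0.35799) = 0.214533
  p_D = (1/(1.3·√(2π)))·exp(−(18.6−19.5)²/(2·1.3²)) = 0.306879·exp(-0.23964) = 0.241485
Multiply by the mixture weights:
  π_A·p_A = 0.25 × 7.76184e-07 = 1.94046e-07
  π_B·p_B = 0.44 × 0.0301723 = 0.0132758
  π_C·p_C = 0.17 × 0.214533 = 0.0364706
  π_D·p_D = 0.14 × 0.241485 = 0.0338079
Normaliser: 1.94046e-07 + 0.0132758 + 0.0364706 + 0.0338079 = 0.0835546
P(Setting D | the observation) = 0.0338079 / 0.0835546 ≈ 0.4046

0.4046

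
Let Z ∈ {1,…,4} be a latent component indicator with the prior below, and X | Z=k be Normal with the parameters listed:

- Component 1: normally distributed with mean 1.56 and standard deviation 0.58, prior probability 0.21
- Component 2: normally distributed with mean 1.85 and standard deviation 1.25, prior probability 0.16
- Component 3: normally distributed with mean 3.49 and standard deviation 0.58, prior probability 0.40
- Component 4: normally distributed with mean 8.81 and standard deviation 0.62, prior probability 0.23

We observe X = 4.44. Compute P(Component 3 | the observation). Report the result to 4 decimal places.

By Bayes' theorem, P(k | x) = w_k f_k(x) / Σ_j w_j f_j(x).
Component likelihoods at x = 4.44:
  p_1 = 3.04384e-06
  p_2 = 0.0373033
  p_3 = 0.179852
  p_4 = 1.04881e-11
Unnormalised posteriors:
  w_1·p_1 = 0.21 × 3.04384e-06 = 6.39205e-07
  w_2·p_2 = 0.16 × 0.0373033 = 0.00596852
  w_3·p_3 = 0.40 × 0.179852 = 0.0719408
  w_4·p_4 = 0.23 × 1.04881e-11 = 2.41226e-12
Marginal: 6.39205e-07 + 0.00596852 + 0.0719408 + 2.41226e-12 = 0.07791
So the posterior for Component 3 is 0.0719408 / 0.07791 ≈ 0.9234.

0.9234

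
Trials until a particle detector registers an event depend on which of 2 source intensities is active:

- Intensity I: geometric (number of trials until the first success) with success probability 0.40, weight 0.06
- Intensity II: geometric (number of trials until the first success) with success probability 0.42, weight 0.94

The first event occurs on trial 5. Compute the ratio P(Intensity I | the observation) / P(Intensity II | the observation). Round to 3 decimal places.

0.070

Only the two components matter; the odds are (w_i f_i(x)) / (w_j f_j(x)).
Component likelihoods at x = 5:
  p_I = 0.05184
  p_II = 0.0475293
0.0031104 / 0.0446775 ≈ 0.070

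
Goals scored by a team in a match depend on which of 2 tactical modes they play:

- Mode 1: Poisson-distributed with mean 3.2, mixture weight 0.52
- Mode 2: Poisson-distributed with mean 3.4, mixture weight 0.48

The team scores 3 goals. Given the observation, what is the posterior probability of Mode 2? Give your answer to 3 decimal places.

By Bayes' theorem, P(k | x) = P(Z=k) f_k(x) / Σ_j P(Z=j) f_j(x).
Poisson probabilities:
  p_1 = e^(−3.2)·3.2^3/3! = 0.222616
  p_2 = e^(−3.4)·3.4^3/3! = 0.218617
Unnormalised posteriors:
  P(Z=1)·p_1 = 0.52 × 0.222616 = 0.11576
  P(Z=2)·p_2 = 0.48 × 0.218617 = 0.104936
Sum: 0.11576 + 0.104936 = 0.220697
P(Mode 2 | x) = 0.104936 / 0.220697 ≈ 0.475

0.475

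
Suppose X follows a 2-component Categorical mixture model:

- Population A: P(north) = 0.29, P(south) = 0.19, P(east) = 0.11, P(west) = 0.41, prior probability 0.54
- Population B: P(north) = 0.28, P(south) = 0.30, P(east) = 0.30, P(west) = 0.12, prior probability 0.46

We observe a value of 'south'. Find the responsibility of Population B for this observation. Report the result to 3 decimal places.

The responsibility of component k is P(Z=k) f_k(x) divided by Σ_j P(Z=j) f_j(x).
Categorical probabilities:
  f_A = P(south | comp) = 0.19
  f_B = P(south | comp) = 0.30
Weight by the priors:
  P(Z=A)·f_A = 0.54 × 0.19 = 0.1026
  P(Z=B)·f_B = 0.46 × 0.3 = 0.138
Marginal: 0.1026 + 0.138 = 0.2406
Responsibility of Population B: 0.138 / 0.2406 ≈ 0.574

0.574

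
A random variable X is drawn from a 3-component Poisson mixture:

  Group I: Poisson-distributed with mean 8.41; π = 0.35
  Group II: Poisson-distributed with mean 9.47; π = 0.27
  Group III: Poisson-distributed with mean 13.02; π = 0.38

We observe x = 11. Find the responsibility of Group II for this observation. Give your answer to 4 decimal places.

0.2980

P(component k | x) = π_k·f_k(x) / marginal(x), where marginal(x) = Σ_j π_j·f_j(x).
Poisson probabilities:
  p_I = e^(−8.41)·8.41^11/11! = 0.0830202
  p_II = e^(−9.47)·9.47^11/11! = 0.106151
  p_III = e^(−13.02)·13.02^11/11! = 0.10117
Prior × likelihood for each component:
  π_I·p_I = 0.35 × 0.0830202 = 0.0290571
  π_II·p_II = 0.27 × 0.106151 = 0.0286609
  π_III·p_III = 0.38 × 0.10117 = 0.0384445
Sum: 0.0290571 + 0.0286609 + 0.0384445 = 0.0961624
P(Group II | x) ≈ 0.2980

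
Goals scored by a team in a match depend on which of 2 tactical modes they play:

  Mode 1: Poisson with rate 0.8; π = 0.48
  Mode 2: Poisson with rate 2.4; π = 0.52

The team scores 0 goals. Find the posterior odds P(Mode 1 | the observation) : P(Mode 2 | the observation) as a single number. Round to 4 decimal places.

Posterior odds = (π_i f_i(x)) / (π_j f_j(x)); the normalising sum cancels.
Evaluate each component's likelihood at the observed value:
  p_1 = e^(−0.8)·0.8^0/0! = 0.449329
  p_2 = e^(−2.4)·2.4^0/0! = 0.090718
Posterior odds = (π_1·p_1) / (π_2·p_2) = (0.48·0.449329) / (0.52·0.090718) = 0.215678 / 0.0471733 ≈ 4.5720

4.5720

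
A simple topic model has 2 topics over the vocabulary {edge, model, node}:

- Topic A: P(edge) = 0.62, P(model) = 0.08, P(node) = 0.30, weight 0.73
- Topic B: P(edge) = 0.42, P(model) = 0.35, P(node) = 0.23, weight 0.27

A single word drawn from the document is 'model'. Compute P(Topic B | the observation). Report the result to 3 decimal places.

0.618

The responsibility of component k is w_k f_k(x) divided by Σ_j w_j f_j(x).
Categorical probabilities:
  f_A = P(model | comp) = 0.08
  f_B = P(model | comp) = 0.35
Weight by the priors:
  w_A·f_A = 0.73 × 0.08 = 0.0584
  w_B·f_B = 0.27 × 0.35 = 0.0945
Marginal: 0.0584 + 0.0945 = 0.1529
Responsibility of Topic B: 0.0945 / 0.1529 ≈ 0.618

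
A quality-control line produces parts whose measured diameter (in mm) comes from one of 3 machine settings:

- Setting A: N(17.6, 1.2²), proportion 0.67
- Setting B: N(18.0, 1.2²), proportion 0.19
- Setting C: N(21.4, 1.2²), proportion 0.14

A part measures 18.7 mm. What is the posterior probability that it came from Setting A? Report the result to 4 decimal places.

Posterior ∝ prior × likelihood, so P(k | x) ∝ P(Z=k) f_k(x); normalise over all components.
Component likelihoods at x = 18.7 mm:
  p_A = 0.218406
  p_B = 0.280439
  p_C = 0.0264497
Weight by the priors:
  P(Z=A)·p_A = 0.67 × 0.218406 = 0.146332
  P(Z=B)·p_B = 0.19 × 0.280439 = 0.0532834
  P(Z=C)·p_C = 0.14 × 0.0264497 = 0.00370296
Denominator: 0.146332 + 0.0532834 + 0.00370296 = 0.203318
P(Setting A | data) = 0.146332 / 0.203318 ≈ 0.7197

0.7197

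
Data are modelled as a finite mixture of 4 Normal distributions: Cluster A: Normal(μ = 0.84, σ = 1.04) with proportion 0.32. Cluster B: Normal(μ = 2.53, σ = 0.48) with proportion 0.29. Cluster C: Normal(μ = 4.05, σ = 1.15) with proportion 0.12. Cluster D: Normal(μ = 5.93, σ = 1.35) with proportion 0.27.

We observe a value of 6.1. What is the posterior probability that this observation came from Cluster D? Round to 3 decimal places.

Apply Bayes' rule: the posterior for each component is proportional to its prior times its likelihood at x.
Component likelihoods at x = 6.1:
  L_A = 1.06954e-06
  L_B = 8.08842e-13
  L_C = 0.0708247
  L_D = 0.293179
Weight by the priors:
  π_A·L_A = 0.32 × 1.06954e-06 = 3.42252e-07
  π_B·L_B = 0.29 × 8.08842e-13 = 2.34564e-13
  π_C·L_C = 0.12 × 0.0708247 = 0.00849896
  π_D·L_D = 0.27 × 0.293179 = 0.0791583
Evidence: 3.42252e-07 + 2.34564e-13 + 0.00849896 + 0.0791583 = 0.0876576
P(Cluster D | the observation) ≈ 0.903

0.903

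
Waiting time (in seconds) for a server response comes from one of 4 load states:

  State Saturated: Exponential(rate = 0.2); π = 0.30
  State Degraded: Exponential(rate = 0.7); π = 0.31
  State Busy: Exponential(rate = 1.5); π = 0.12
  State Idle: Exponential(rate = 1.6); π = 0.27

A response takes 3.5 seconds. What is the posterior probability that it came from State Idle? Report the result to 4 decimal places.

0.0313

The responsibility of component k is π_k f_k(x) divided by Σ_j π_j f_j(x).
Component likelihoods at x = 3.5 seconds:
  L_Saturated = 0.2·e^(−0.2·3.5) = 0.2·e^(−0.7000) = 0.0993171
  L_Degraded = 0.7·e^(−0.7·3.5) = 0.7·e^(−2.4500) = 0.0604055
  L_Busy = 1.5·e^(−1.5·3.5) = 1.5·e^(−5.2500) = 0.00787128
  L_Idle = 1.6·e^(−1.6·3.5) = 1.6·e^(−5.6000) = 0.00591658
Prior × likelihood for each component:
  π_Saturated·L_Saturated = 0.30 × 0.0993171 = 0.0297951
  π_Degraded·L_Degraded = 0.31 × 0.0604055 = 0.0187257
  π_Busy·L_Busy = 0.12 × 0.00787128 = 0.000944553
  π_Idle·L_Idle = 0.27 × 0.00591658 = 0.00159748
Marginal: 0.0297951 + 0.0187257 + 0.000944553 + 0.00159748 = 0.0510629
So the posterior for State Idle is 0.00159748 / 0.0510629 ≈ 0.0313.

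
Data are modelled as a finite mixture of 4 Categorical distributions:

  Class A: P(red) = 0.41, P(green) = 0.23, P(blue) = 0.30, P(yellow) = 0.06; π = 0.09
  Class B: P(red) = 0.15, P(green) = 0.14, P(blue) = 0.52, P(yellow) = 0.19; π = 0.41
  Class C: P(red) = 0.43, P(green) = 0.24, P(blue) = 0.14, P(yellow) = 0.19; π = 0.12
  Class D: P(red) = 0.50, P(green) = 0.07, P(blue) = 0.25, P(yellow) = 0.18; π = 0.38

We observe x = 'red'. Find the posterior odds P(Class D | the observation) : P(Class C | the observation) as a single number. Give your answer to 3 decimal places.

The posterior odds equal the prior odds times the likelihood ratio: (π_i/π_j)·(f_i(x)/f_j(x)).
Categorical probabilities:
  f_A = P(red | comp) = 0.41
  f_B = P(red | comp) = 0.15
  f_C = P(red | comp) = 0.43
  f_D = P(red | comp) = 0.50
0.19 / 0.0516 ≈ 3.682

3.682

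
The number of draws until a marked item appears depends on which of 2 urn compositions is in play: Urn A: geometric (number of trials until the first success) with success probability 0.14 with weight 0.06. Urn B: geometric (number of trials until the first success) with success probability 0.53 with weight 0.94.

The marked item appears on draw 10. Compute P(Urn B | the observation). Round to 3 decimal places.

The responsibility of component k is π_k f_k(x) divided by Σ_j π_j f_j(x).
Geometric probabilities:
  f_A = 0.14·(1−0.14)^9 = 0.14·0.257327 = 0.0360258
  f_B = 0.53·(1−0.53)^9 = 0.53·0.00111913 = 0.000593139
Unnormalised posteriors:
  π_A·f_A = 0.06 × 0.0360258 = 0.00216155
  π_B·f_B = 0.94 × 0.000593139 = 0.000557551
Denominator: 0.00216155 + 0.000557551 = 0.0027191
Responsibility of Urn B: 0.000557551 / 0.0027191 ≈ 0.205

0.205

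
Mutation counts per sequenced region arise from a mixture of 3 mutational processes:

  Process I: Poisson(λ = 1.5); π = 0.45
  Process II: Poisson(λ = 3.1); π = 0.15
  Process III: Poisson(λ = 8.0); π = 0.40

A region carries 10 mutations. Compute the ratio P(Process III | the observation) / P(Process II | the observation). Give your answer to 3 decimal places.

The posterior odds equal the prior odds times the likelihood ratio: (P(Z=i)/P(Z=j))·(f_i(x)/f_j(x)).
Component likelihoods at x = 10 mutations:
  L_I = e^(−1.5)·1.5^10/10! = 3.54575e-06
  L_II = e^(−3.1)·3.1^10/10! = 0.00101752
  L_III = e^(−8.0)·8.0^10/10! = 0.0992615
Odds = (0.40/0.15) × (0.0992615/0.00101752) = 2.66667 × 97.5529 ≈ 260.141

260.141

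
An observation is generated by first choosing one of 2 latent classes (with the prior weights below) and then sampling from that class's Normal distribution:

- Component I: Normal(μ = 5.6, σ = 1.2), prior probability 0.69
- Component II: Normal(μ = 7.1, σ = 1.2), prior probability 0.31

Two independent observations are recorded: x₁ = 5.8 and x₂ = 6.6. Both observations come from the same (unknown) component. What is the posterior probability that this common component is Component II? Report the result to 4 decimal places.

P(component k | x) = w_k·f_k(x) / marginal(x), where marginal(x) = Σ_j w_j·f_j(x).
Since both observations come from the same component, the likelihood for component k is f_k(x₁)·f_k(x₂).
  p_I = [(1/(1.2·√(2π)))·exp(−(5.8−5.6)²/(2·1.2²)) = 0.332452·exp(-0.01389) = 0.327866] × [0.234927] = 0.0770245
  p_II = [(1/(1.2·√(2π)))·exp(−(5.8−7.1)²/(2·1.2²)) = 0.332452·exp(-0.58681) = 0.184877] × [0.30481] = 0.0563524
Weight by the priors:
  w_I·p_I = 0.69 × 0.0770245 = 0.0531469
  w_II·p_II = 0.31 × 0.0563524 = 0.0174692
Denominator: 0.0531469 + 0.0174692 = 0.0706162
So the posterior for Component II is 0.0174692 / 0.0706162 ≈ 0.2474.

0.2474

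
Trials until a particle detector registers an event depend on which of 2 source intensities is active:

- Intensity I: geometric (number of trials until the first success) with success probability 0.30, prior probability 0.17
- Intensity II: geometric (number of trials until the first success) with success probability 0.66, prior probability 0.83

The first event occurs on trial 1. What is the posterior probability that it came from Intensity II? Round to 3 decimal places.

0.915

Apply Bayes' rule: the posterior for each component is proportional to its prior times its likelihood at x.
Evaluate each component's likelihood at the observed value:
  L_I = 0.3
  L_II = 0.66
Prior × likelihood for each component:
  P(Z=I)·L_I = 0.17 × 0.3 = 0.051
  P(Z=II)·L_II = 0.83 × 0.66 = 0.5478
Sum: 0.051 + 0.5478 = 0.5988
P(Intensity II | 1) ≈ 0.915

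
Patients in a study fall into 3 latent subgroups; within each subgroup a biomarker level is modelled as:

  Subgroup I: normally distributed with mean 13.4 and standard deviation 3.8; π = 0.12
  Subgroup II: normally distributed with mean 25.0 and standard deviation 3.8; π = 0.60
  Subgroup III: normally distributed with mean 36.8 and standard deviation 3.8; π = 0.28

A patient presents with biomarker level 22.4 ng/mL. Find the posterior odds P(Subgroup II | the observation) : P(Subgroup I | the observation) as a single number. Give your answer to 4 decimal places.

Only the two components matter; the odds are (π_i f_i(x)) / (π_j f_j(x)).
Evaluate each component's likelihood at the observed value:
  p_I = (1/(3.8·√(2π)))·exp(−(22.4−13.4)²/(2·3.8²)) = 0.104985·exp(-2.80471) = 0.00635414
  p_II = (1/(3.8·√(2π)))·exp(−(22.4−25.0)²/(2·3.8²)) = 0.104985·exp(-0.23407) = 0.083075
  p_III = (1/(3.8·√(2π)))·exp(−(22.4−36.8)²/(2·3.8²)) = 0.104985·exp(-7.18006) = 7.99591e-05
Posterior odds = (π_II·p_II) / (π_I·p_I) = (0.60·0.083075) / (0.12·0.00635414) = 0.049845 / 0.000762497 ≈ 65.3708

65.3708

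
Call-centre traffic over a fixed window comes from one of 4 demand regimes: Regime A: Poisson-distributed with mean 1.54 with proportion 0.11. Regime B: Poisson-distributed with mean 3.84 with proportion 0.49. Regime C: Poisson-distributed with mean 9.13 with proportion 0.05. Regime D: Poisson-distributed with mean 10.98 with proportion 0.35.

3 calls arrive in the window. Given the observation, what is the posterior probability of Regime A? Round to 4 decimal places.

By Bayes' theorem, P(k | x) = w_k f_k(x) / Σ_j w_j f_j(x).
Evaluate each component's likelihood at the observed value:
  L_A = 0.130496
  L_B = 0.202839
  L_C = 0.0137452
  L_D = 0.00375926
Multiply by the mixture weights:
  w_A·L_A = 0.11 × 0.130496 = 0.0143546
  w_B·L_B = 0.49 × 0.202839 = 0.0993911
  w_C·L_C = 0.05 × 0.0137452 = 0.000687262
  w_D·L_D = 0.35 × 0.00375926 = 0.00131574
Evidence: 0.0143546 + 0.0993911 + 0.000687262 + 0.00131574 = 0.115749
Responsibility of Regime A: 0.0143546 / 0.115749 ≈ 0.1240

0.1240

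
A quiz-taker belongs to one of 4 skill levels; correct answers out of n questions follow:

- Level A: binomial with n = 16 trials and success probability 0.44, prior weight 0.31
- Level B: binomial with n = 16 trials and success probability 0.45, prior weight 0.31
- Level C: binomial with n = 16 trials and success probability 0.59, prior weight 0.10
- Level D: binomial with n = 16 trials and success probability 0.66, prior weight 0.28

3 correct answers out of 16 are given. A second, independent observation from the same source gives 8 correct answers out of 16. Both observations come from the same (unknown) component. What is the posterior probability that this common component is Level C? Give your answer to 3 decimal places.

By Bayes' theorem, P(k | x) = π_k f_k(x) / Σ_j π_j f_j(x).
Since both observations come from the same component, the likelihood for component k is f_k(x₁)·f_k(x₂).
  L_A = [C(16,3)·0.44^3·0.56^13 = 560·0.085184·0.000532653 = 0.0254092] × [0.174866] = 0.00444319
  L_B = [C(16,3)·0.45^3·0.55^13 = 560·0.091125·0.00042142 = 0.0215051] × [0.181209] = 0.00389691
  L_C = [C(16,3)·0.59^3·0.41^13 = 560·0.205379·9.25103e-06 = 0.00106398] × [0.150892] = 0.000160546
  L_D = [C(16,3)·0.66^3·0.34^13 = 560·0.287496·8.11383e-07 = 0.000130631] × [0.0827487] = 1.08095e-05
Weight by the priors:
  π_A·L_A = 0.31 × 0.00444319 = 0.00137739
  π_B·L_B = 0.31 × 0.00389691 = 0.00120804
  π_C·L_C = 0.10 × 0.000160546 = 1.60546e-05
  π_D·L_D = 0.28 × 1.08095e-05 = 3.02667e-06
Evidence: 0.00137739 + 0.00120804 + 1.60546e-05 + 3.02667e-06 = 0.00260451
Responsibility of Level C: 1.60546e-05 / 0.00260451 ≈ 0.006

0.006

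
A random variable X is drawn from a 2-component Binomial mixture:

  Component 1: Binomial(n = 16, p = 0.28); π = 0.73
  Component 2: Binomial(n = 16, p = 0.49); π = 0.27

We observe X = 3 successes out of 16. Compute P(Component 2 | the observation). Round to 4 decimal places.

0.0219

By Bayes' theorem, P(k | x) = π_k f_k(x) / Σ_j π_j f_j(x).
Binomial probabilities:
  f_1 = C(16,3)·0.28^3·0.72^13 = 560·0.021952·0.0139741 = 0.171785
  f_2 = C(16,3)·0.49^3·0.51^13 = 560·0.117649·0.000157911 = 0.0104037
Unnormalised posteriors:
  π_1·f_1 = 0.73 × 0.171785 = 0.125403
  π_2·f_2 = 0.27 × 0.0104037 = 0.002809
Normaliser: 0.125403 + 0.002809 = 0.128212
Responsibility of Component 2: 0.002809 / 0.128212 ≈ 0.0219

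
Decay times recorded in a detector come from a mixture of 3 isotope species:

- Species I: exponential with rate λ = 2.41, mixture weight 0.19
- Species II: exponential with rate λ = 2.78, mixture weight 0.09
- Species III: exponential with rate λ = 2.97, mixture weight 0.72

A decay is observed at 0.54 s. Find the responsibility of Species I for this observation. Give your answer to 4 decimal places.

By Bayes' theorem, P(k | x) = π_k f_k(x) / Σ_j π_j f_j(x).
Exponential densities:
  f_I = 2.41·e^(−2.41·0.54) = 2.41·e^(−1.3014) = 0.655883
  f_II = 2.78·e^(−2.78·0.54) = 2.78·e^(−1.5012) = 0.619558
  f_III = 2.97·e^(−2.97·0.54) = 2.97·e^(−1.6038) = 0.597358
Weight by the priors:
  π_I·f_I = 0.19 × 0.655883 = 0.124618
  π_II·f_II = 0.09 × 0.619558 = 0.0557602
  π_III·f_III = 0.72 × 0.597358 = 0.430098
Sum: 0.124618 + 0.0557602 + 0.430098 = 0.610476
P(Species I | x) = 0.124618 / 0.610476 ≈ 0.2041

0.2041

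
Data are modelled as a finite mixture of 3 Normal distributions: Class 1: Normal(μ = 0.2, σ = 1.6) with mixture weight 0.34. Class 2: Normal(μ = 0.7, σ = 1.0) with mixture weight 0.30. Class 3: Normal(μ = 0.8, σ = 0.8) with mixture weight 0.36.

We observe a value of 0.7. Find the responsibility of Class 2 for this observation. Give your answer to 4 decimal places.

0.3162

Apply Bayes' rule: the posterior for each component is proportional to its prior times its likelihood at x.
Evaluate each component's likelihood at the observed value:
  p_1 = 0.237457
  p_2 = 0.398942
  p_3 = 0.494797
Weight by the priors:
  π_1·p_1 = 0.34 × 0.237457 = 0.0807353
  π_2·p_2 = 0.30 × 0.398942 = 0.119683
  π_3·p_3 = 0.36 × 0.494797 = 0.178127
Normaliser: 0.0807353 + 0.119683 + 0.178127 = 0.378545
So the posterior for Class 2 is 0.119683 / 0.378545 ≈ 0.3162.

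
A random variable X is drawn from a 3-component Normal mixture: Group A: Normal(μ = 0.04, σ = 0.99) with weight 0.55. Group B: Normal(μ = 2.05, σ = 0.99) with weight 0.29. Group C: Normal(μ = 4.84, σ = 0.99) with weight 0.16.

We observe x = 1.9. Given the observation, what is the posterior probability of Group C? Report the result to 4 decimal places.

0.0051

Posterior ∝ prior × likelihood, so P(k | x) ∝ π_k f_k(x); normalise over all components.
Normal densities:
  f_A = 0.0689889
  f_B = 0.398373
  f_C = 0.0049004
Unnormalised posteriors:
  π_A·f_A = 0.55 × 0.0689889 = 0.0379439
  π_B·f_B = 0.29 × 0.398373 = 0.115528
  π_C·f_C = 0.16 × 0.0049004 = 0.000784064
Sum: 0.0379439 + 0.115528 + 0.000784064 = 0.154256
P(Group C | data) = 0.000784064 / 0.154256 ≈ 0.0051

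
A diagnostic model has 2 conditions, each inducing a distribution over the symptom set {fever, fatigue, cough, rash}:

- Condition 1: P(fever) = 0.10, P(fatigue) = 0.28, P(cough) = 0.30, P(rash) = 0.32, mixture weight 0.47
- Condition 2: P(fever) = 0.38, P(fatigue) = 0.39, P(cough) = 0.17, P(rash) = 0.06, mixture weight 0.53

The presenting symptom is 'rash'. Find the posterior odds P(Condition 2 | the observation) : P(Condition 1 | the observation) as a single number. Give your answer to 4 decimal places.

The posterior odds equal the prior odds times the likelihood ratio: (P(Z=i)/P(Z=j))·(f_i(x)/f_j(x)).
Categorical probabilities:
  f_1 = 0.32
  f_2 = 0.06
0.0318 / 0.1504 ≈ 0.2114

0.2114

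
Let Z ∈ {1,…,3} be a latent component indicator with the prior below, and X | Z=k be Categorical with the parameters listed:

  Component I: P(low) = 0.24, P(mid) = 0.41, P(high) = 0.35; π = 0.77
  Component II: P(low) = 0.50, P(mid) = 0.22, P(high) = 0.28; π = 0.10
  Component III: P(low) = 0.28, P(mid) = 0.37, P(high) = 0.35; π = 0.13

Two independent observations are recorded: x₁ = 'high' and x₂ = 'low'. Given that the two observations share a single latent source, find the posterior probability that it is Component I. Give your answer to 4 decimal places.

Apply Bayes' rule: the posterior for each component is proportional to its prior times its likelihood at x.
Since both observations come from the same component, the likelihood for component k is f_k(x₁)·f_k(x₂).
  p_I = [0.35] × [0.24] = 0.084
  p_II = [0.28] × [0.5] = 0.14
  p_III = [0.35] × [0.28] = 0.098
Prior × likelihood for each component:
  π_I·p_I = 0.77 × 0.084 = 0.06468
  π_II·p_II = 0.10 × 0.14 = 0.014
  π_III·p_III = 0.13 × 0.098 = 0.01274
Evidence: 0.06468 + 0.014 + 0.01274 = 0.09142
P(Component I | x₁,x₂) = 0.06468 / 0.09142 ≈ 0.7075

0.7075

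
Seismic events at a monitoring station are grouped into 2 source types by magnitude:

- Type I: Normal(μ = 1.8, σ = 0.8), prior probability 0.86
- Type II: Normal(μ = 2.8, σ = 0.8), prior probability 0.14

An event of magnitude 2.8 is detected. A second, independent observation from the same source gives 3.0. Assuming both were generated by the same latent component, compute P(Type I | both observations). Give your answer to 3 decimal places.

0.485

By Bayes' theorem, P(k | x) = w_k f_k(x) / Σ_j w_j f_j(x).
Since both observations come from the same component, the likelihood for component k is f_k(x₁)·f_k(x₂).
  f_I = [(1/(0.8·√(2π)))·exp(−(2.8−1.8)²/(2·0.8²)) = 0.498678·exp(-0.78125) = 0.228311] × [0.161897] = 0.0369629
  f_II = [(1/(0.8·√(2π)))·exp(−(2.8−2.8)²/(2·0.8²)) = 0.498678·exp(-0.00000) = 0.498678] × [0.483335] = 0.241029
Weight by the priors:
  w_I·f_I = 0.86 × 0.0369629 = 0.0317881
  w_II·f_II = 0.14 × 0.241029 = 0.033744
Denominator: 0.0317881 + 0.033744 = 0.0655321
P(Type I | x) = 0.0317881 / 0.0655321 ≈ 0.485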